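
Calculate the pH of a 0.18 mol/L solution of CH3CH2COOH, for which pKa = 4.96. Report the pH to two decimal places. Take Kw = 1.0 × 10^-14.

CH3CH2COOH ⇌ CH3CH2COO- + H+
Ka = 10^(−4.96) = 1.10 × 10^-5
Let x = [H+] at equilibrium. Ka = x²/(0.18 − x).
Since Ka ≪ C₀, x ≈ √(Ka·C₀) = 1.41 × 10^-3 M.
pH = −log(1.41 × 10^-3) = 2.85

pH = 2.85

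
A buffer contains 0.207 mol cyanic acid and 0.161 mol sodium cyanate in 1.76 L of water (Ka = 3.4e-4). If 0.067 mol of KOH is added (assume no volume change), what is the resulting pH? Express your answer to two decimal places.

OH- converts HOCN to OCN-: HOCN → 0.14 mol, OCN- → 0.228 mol.
pKa = −log(3.4 × 10^-4) = 3.469
Henderson–Hasselbalch with mole ratio 0.228/0.14: pH = 3.469 + (+0.212)

pH = 3.68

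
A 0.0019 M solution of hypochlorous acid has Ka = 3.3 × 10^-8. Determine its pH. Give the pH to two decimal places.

HOCl ⇌ OCl- + H+
Ka = x²/(0.0019 − x) = 3.3 × 10^-8
Since Ka ≪ C₀, x ≈ √(Ka·C₀) = 7.92 × 10^-6 M.
pH = −log[H+] = −log(7.92 × 10^-6) = 5.10

pH = 5.10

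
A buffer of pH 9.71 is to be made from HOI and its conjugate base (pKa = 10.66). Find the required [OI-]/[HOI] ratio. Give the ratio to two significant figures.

pH = pKa + log(r) ⇒ log(r) = 9.71 − 10.66 = -0.95
r = [OI-]/[HOI] = 10^(-0.95) = 0.112

ratio = 0.11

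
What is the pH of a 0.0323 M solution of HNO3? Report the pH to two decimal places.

HNO3 is a strong acid and dissociates completely, so [H+] = 0.0323 M.
pH = -log(0.0323) = 1.49

pH = 1.49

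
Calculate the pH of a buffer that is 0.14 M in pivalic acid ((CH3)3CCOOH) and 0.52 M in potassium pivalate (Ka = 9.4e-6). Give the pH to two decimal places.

pH = 5.60

pKa = −log(9.4 × 10^-6) = 5.027
Using pH = pKa + log([base]/[acid]) with [base]/[acid] = 0.52/0.14:
pH = 5.027 + (+0.570) = 5.60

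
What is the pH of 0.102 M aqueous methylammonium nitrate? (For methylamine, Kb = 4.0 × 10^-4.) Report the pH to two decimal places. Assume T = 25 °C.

CH3NH3+ is the conjugate acid of the weak base CH3NH2.
Ka = Kw/Kb = 1.0×10^-14 / 4.0 × 10^-4 = 2.50 × 10^-11
From the ICE table, Ka = [H+]²/(0.102 − [H+]) = 2.50 × 10^-11.
Neglecting [H+] in the denominator: [H+] = √(2.50 × 10^-11 × 0.102) = 1.60 × 10^-6 M
pH = −log[H+] = −log(1.60 × 10^-6) = 5.80

pH = 5.80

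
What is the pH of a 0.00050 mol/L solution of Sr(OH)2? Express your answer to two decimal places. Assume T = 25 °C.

pH = 11.00

Sr(OH)2 is a strong base (each formula unit releases 2 OH-); [OH-] = 0.001 M.
pOH = -log(0.001) = 3.00
pH = 14.00 - 3.00 = 11.00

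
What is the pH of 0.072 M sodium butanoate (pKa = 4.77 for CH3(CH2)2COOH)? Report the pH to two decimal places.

pH = 8.81

CH3(CH2)2COO- is the conjugate base of the weak acid CH3(CH2)2COOH.
Ka = 10^(−4.77) = 1.70 × 10^-5
Kb = Kw/Ka = 1.0×10^-14 / 1.70 × 10^-5 = 5.88 × 10^-10
Kb = x²/(0.072 − x) = 5.88 × 10^-10
Since Kb ≪ C₀, x ≈ √(Kb·C₀) = 6.51 × 10^-6 M.
pOH = −log(6.51 × 10^-6) = 5.19; pH = 14.00 − 5.19 = 8.81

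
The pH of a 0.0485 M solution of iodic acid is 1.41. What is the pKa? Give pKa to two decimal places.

pKa = 0.80

[H+] = 10^(-1.41) = 3.89 × 10^-2 M
At equilibrium [HA] = 0.0485 − 3.89 × 10^-2 = 9.60 × 10^-3 M
Ka = [H+][A-]/[HA] = (3.89 × 10^-2)² / 9.60 × 10^-3 = 1.58 × 10^-1
pKa = -log(1.58 × 10^-1) = 0.80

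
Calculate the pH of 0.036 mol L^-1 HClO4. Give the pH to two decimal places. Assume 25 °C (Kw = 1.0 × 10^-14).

pH = 1.44

HClO4 is a strong acid and dissociates completely, so [H+] = 0.036 M.
pH = -log(0.036) = 1.44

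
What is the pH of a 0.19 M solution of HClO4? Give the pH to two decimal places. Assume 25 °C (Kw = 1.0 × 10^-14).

HClO4 is a strong acid and dissociates completely, so [H+] = 0.19 M.
pH = -log(0.19) = 0.72

pH = 0.72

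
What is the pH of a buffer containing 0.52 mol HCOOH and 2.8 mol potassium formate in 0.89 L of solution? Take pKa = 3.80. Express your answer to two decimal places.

pH = 4.53

pH = pKa + log([A⁻]/[HA]) = 3.80 + log(2.8/0.52)
pH = 3.80 + (+0.731) = 4.53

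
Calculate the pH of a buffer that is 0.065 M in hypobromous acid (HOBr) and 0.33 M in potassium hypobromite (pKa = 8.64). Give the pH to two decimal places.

pH = 9.35

Using pH = pKa + log([base]/[acid]) with [base]/[acid] = 0.33/0.065:
pH = 8.64 + (+0.706) = 9.35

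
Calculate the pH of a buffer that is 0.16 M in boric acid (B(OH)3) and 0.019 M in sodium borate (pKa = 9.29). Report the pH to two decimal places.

pH = pKa + log([A⁻]/[HA]) = 9.29 + log(0.019/0.16)
pH = 9.29 + (-0.925) = 8.36

pH = 8.36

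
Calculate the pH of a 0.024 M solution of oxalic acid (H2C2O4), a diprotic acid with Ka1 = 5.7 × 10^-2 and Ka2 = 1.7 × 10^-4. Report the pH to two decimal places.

pH = 1.74

Since Ka1 ≫ Ka2, the first ionization dominates [H+].
Ka1 = x²/(0.024 − x) = 5.7 × 10^-2
Solving the quadratic: x = (−Ka1 + √(Ka1² + 4·Ka1·C₀))/2 = 1.82 × 10^-2 M
pH = −log(1.82 × 10^-2) = 1.74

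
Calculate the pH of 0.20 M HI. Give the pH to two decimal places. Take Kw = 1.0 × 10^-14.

pH = 0.70

HI is a strong acid and dissociates completely, so [H+] = 0.20 M.
pH = -log(0.2) = 0.70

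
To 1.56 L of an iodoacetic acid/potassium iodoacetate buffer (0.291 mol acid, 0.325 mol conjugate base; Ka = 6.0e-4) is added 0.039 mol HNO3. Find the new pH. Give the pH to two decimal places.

After neutralization: n(ICH2COOH) = 0.33 mol, n(ICH2COO-) = 0.286 mol.
pKa = −log(6.0 × 10^-4) = 3.222
pH = pKa + log(n_ICH2COO-/n_ICH2COOH) = 3.222 + log(0.286/0.33) = 3.222 + (-0.062)

pH = 3.16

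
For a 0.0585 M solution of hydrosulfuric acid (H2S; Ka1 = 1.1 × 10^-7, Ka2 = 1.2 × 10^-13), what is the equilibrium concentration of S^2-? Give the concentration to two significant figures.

First ionization gives [H+] ≈ [HS-] = 8.02 × 10^-5 M.
Second step: Ka2 = [H+][S^2-]/[HS-] ≈ [S^2-] (since [H+] ≈ [HS-]).
So [S^2-] ≈ Ka2.

1.2 × 10^-13 M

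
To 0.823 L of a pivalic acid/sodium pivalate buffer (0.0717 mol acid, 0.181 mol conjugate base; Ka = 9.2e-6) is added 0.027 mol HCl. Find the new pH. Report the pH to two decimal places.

After neutralization: n((CH3)3CCOOH) = 0.0987 mol, n((CH3)3CCOO-) = 0.154 mol.
pKa = −log(9.2 × 10^-6) = 5.036
pH = pKa + log(n_(CH3)3CCOO-/n_(CH3)3CCOOH) = 5.036 + log(0.154/0.0987) = 5.036 + (+0.193)

pH = 5.23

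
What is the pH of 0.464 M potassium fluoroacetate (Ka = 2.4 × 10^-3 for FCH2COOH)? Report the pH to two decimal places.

FCH2COO- is the conjugate base of the weak acid FCH2COOH.
Kb = Kw/Ka = 1.0×10^-14 / 2.4 × 10^-3 = 4.17 × 10^-12
From the ICE table, Kb = [OH-]²/(0.464 − [OH-]) = 4.17 × 10^-12.
Assume [OH-] ≪ 0.464: [OH-] ≈ √(4.17 × 10^-12 × 0.464) = 1.39 × 10^-6 M
pOH = 5.86, so pH = 14.00 − pOH = 8.14

pH = 8.14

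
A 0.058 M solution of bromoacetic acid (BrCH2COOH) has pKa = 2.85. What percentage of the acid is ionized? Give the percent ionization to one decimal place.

BrCH2COOH ⇌ BrCH2COO- + H+; let x = [H+] at equilibrium.
Ka = 10^(−2.85) = 1.41 × 10^-3
Solve x² + 0.00141x − 8.18e-05 = 0 → x = 8.37 × 10^-3 M
% ionization = x/C₀ × 100% = 8.37 × 10^-3/0.058 × 100% = 14.4%

14.4%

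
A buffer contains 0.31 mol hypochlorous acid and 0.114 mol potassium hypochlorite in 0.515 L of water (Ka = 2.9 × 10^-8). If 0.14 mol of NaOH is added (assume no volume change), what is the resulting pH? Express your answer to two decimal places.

After neutralization: n(HOCl) = 0.17 mol, n(OCl-) = 0.254 mol.
pKa = −log(2.9 × 10^-8) = 7.538
pH = pKa + log([A⁻]/[HA]) = 7.538 + log(0.254/0.17) = 7.538 +0.174

pH = 7.71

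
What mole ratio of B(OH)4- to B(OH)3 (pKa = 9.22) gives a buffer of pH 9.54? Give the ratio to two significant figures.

pH = pKa + log(r) ⇒ log(r) = 9.54 − 9.22 = +0.32
r = [B(OH)4-]/[B(OH)3] = 10^(+0.32) = 2.09

ratio = 2.1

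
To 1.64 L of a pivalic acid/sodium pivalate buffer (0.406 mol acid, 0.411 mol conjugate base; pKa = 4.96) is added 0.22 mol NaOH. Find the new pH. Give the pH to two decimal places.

After neutralization: n((CH3)3CCOOH) = 0.186 mol, n((CH3)3CCOO-) = 0.631 mol.
pH = pKa + log([A⁻]/[HA]) = 4.96 + log(0.631/0.186) = 4.96 +0.531

pH = 5.49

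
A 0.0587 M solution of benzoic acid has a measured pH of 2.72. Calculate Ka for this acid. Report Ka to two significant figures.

[H+] = 10^(-2.72) = 1.91 × 10^-3 M
At equilibrium [HA] = 0.0587 − 1.91 × 10^-3 = 5.68 × 10^-2 M
Ka = [H+][A-]/[HA] = (1.91 × 10^-3)² / 5.68 × 10^-2 = 6.4 × 10^-5

Ka = 6.4 × 10^-5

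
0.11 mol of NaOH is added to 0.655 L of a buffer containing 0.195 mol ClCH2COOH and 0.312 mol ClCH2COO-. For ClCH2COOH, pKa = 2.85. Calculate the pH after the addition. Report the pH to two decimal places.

pH = 3.55

After neutralization: n(ClCH2COOH) = 0.085 mol, n(ClCH2COO-) = 0.422 mol.
pH = pKa + log(n_ClCH2COO-/n_ClCH2COOH) = 2.85 + log(0.422/0.085) = 2.85 + (+0.696)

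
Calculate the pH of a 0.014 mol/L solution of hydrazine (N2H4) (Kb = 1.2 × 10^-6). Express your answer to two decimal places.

N2H4 + H2O ⇌ N2H5+ + OH-
Kb = [OH-]²/(0.014 − [OH-]) = 1.2 × 10^-6
Since Kb ≪ C₀, [OH-] ≈ √(Kb·C₀) = 1.30 × 10^-4 M.
pOH = 3.89, so pH = 14.00 − pOH = 10.11

pH = 10.11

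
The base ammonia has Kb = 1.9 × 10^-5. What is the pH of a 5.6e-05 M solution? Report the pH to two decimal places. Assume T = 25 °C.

NH3 + H2O ⇌ NH4+ + OH-
From the ICE table, Kb = x²/(5.6e-05 − x) = 1.9 × 10^-5.
x is not negligible relative to C₀; solve x² + 1.9e-05·x − 1.06e-09 = 0.
x = (−Kb + √(Kb² + 4·Kb·C₀))/2 = 2.45 × 10^-5 M
pOH = −log(2.45 × 10^-5) = 4.61; pH = 14.00 − 4.61 = 9.39

pH = 9.39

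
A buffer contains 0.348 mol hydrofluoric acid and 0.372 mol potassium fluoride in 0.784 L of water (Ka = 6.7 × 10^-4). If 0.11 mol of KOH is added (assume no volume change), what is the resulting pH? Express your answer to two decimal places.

pH = 3.48

After neutralization: n(HF) = 0.238 mol, n(F-) = 0.482 mol.
pKa = −log(6.7 × 10^-4) = 3.174
pH = pKa + log([A⁻]/[HA]) = 3.174 + log(0.482/0.238) = 3.174 +0.306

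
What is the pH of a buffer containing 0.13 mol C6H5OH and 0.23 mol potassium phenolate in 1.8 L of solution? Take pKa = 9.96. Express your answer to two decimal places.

pH = 10.21

Henderson–Hasselbalch: pH = pKa + log([C6H5O-]/[C6H5OH]) = 9.96 + log(0.23/0.13)
pH = 9.96 + (+0.248) = 10.21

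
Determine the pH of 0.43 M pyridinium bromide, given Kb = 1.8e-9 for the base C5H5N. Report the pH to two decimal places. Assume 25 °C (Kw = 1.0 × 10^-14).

pH = 2.81

C5H5NH+ is the conjugate acid of the weak base C5H5N.
Ka = Kw/Kb = 1.0×10^-14 / 1.8 × 10^-9 = 5.56 × 10^-6
From the ICE table, Ka = x²/(0.43 − x) = 5.56 × 10^-6.
Since Ka ≪ C₀, x ≈ √(Ka·C₀) = 1.55 × 10^-3 M.
(x/C₀ = 0.36% < 5%, so the approximation holds.)
pH = −log(1.55 × 10^-3) = 2.81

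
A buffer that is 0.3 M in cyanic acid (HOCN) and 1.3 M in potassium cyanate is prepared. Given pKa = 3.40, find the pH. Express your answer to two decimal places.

Using pH = pKa + log([base]/[acid]) with [base]/[acid] = 1.3/0.3:
pH = 3.40 + (+0.637) = 4.04

pH = 4.04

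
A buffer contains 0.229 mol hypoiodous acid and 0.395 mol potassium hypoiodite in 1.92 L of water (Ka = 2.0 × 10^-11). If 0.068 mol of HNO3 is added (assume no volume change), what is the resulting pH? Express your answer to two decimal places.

pH = 10.74

After neutralization: n(HOI) = 0.297 mol, n(OI-) = 0.327 mol.
pKa = −log(2.0 × 10^-11) = 10.699
pH = pKa + log(n_OI-/n_HOI) = 10.699 + log(0.327/0.297) = 10.699 + (+0.042)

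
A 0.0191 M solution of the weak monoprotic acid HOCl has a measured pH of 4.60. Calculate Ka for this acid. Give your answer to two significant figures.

Ka = 3.3 × 10^-8

[H+] = 10^(-4.60) = 2.51 × 10^-5 M
At equilibrium [HA] = 0.0191 − 2.51 × 10^-5 = 1.91 × 10^-2 M
Ka = [H+][A-]/[HA] = (2.51 × 10^-5)² / 1.91 × 10^-2 = 3.3 × 10^-8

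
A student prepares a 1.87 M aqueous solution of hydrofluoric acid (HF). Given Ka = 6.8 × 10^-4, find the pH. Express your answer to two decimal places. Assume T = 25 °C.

HF ⇌ F- + H+
From the ICE table, Ka = x²/(1.87 − x) = 6.8 × 10^-4.
Since Ka ≪ C₀, x ≈ √(Ka·C₀) = 3.57 × 10^-2 M.
pH = −log[H+] = −log(3.57 × 10^-2) = 1.45

pH = 1.45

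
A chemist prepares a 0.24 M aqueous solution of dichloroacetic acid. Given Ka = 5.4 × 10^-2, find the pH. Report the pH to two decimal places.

pH = 1.05

Cl2CHCOOH ⇌ Cl2CHCOO- + H+
Ka = [H+]²/(0.24 − [H+]) = 5.4 × 10^-2
[H+] is not negligible relative to C₀; solve [H+]² + 0.054·[H+] − 0.013 = 0.
[H+] = (−Ka + √(Ka² + 4·Ka·C₀))/2 = 9.00 × 10^-2 M
pH = −log[H+] = −log(9.00 × 10^-2) = 1.05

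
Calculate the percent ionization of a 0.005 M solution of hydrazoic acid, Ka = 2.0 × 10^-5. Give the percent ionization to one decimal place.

6.1%

HN3 ⇌ N3- + H+; let x = [H+] at equilibrium.
Ka = x²/(C₀ − x); solving the quadratic gives x = 3.06 × 10^-4 M.
% ionization = x/C₀ × 100% = 3.06 × 10^-4/0.005 × 100% = 6.1%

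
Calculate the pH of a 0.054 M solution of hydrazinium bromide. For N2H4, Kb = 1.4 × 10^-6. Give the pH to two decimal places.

N2H5+ is the conjugate acid of the weak base N2H4.
Ka = Kw/Kb = 1.0×10^-14 / 1.4 × 10^-6 = 7.14 × 10^-9
Ka = [H+]²/(0.054 − [H+]) = 7.14 × 10^-9
Assume [H+] ≪ 0.054: [H+] ≈ √(7.14 × 10^-9 × 0.054) = 1.96 × 10^-5 M
Check: 0.036% ionized — well under 5%, approximation valid.
pH = −log(1.96 × 10^-5) = 4.71

pH = 4.71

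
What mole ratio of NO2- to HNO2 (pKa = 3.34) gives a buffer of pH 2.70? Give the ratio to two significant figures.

ratio = 0.23

pH = pKa + log(r) ⇒ log(r) = 2.70 − 3.34 = -0.64
r = [NO2-]/[HNO2] = 10^(-0.64) = 0.229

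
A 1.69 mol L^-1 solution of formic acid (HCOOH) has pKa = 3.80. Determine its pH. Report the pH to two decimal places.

HCOOH ⇌ HCOO- + H+
Ka = 10^(−3.80) = 1.58 × 10^-4
Let x = [H+] at equilibrium. Ka = x²/(1.69 − x).
Neglecting x in the denominator: x = √(1.58 × 10^-4 × 1.69) = 1.63 × 10^-2 M
pH = −log(1.63 × 10^-2) = 1.79

pH = 1.79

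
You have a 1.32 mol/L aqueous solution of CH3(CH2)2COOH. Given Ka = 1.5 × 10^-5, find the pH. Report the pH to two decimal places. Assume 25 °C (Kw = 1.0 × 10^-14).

CH3(CH2)2COOH ⇌ CH3(CH2)2COO- + H+
From the ICE table, Ka = [H+]²/(1.32 − [H+]) = 1.5 × 10^-5.
Neglecting [H+] in the denominator: [H+] = √(1.5 × 10^-5 × 1.32) = 4.45 × 10^-3 M
([H+]/C₀ = 0.34% < 5%, so the approximation holds.)
pH = −log[H+] = −log(4.45 × 10^-3) = 2.35

pH = 2.35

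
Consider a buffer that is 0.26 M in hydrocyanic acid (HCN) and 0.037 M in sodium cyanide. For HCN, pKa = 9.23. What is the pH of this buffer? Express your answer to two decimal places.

pH = pKa + log([A⁻]/[HA]) = 9.23 + log(0.037/0.26)
pH = 9.23 + (-0.847) = 8.38

pH = 8.38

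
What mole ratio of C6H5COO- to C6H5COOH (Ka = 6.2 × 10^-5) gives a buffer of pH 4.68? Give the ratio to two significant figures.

pKa = -log(6.2 × 10^-5) = 4.208
pH = pKa + log(r) ⇒ log(r) = 4.68 − 4.208 = +0.472
r = [C6H5COO-]/[C6H5COOH] = 10^(+0.472) = 2.96

ratio = 3.0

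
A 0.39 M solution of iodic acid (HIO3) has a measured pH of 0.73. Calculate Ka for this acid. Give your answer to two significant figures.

Ka = 1.7 × 10^-1

[H+] = 10^(-0.73) = 1.86 × 10^-1 M
At equilibrium [HA] = 0.39 − 1.86 × 10^-1 = 2.04 × 10^-1 M
Ka = [H+][A-]/[HA] = (1.86 × 10^-1)² / 2.04 × 10^-1 = 1.7 × 10^-1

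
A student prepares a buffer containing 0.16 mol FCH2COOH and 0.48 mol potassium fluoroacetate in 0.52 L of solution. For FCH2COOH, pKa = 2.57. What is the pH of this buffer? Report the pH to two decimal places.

pH = 3.05

Henderson–Hasselbalch: pH = pKa + log([FCH2COO-]/[FCH2COOH]) = 2.57 + log(0.48/0.16)
pH = 2.57 + (+0.477) = 3.05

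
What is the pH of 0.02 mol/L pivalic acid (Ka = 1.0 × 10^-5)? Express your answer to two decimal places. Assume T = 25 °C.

(CH3)3CCOOH ⇌ (CH3)3CCOO- + H+
Ka = x²/(0.02 − x) = 1.0 × 10^-5
Neglecting x in the denominator: x = √(1.0 × 10^-5 × 0.02) = 4.47 × 10^-4 M
pH = −log[H+] = −log(4.47 × 10^-4) = 3.35

pH = 3.35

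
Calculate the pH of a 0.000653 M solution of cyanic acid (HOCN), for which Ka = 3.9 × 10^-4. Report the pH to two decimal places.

HOCN ⇌ OCN- + H+
Ka = [H+]²/(0.000653 − [H+]) = 3.9 × 10^-4
The 5% rule fails; solving [H+]² + Ka·[H+] − Ka·C₀ = 0 exactly:
[H+] = [−0.00039 + √(0.00039² + 1.02e-06)]/2 = 3.46 × 10^-4 M
pH = −log[H+] = −log(3.46 × 10^-4) = 3.46

pH = 3.46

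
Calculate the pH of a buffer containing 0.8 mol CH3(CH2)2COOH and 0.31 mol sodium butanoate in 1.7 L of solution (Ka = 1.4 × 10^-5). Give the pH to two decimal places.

pH = 4.44

pKa = −log(1.4 × 10^-5) = 4.854
pH = pKa + log([A⁻]/[HA]) = 4.854 + log(0.31/0.8)
pH = 4.854 + (-0.412) = 4.44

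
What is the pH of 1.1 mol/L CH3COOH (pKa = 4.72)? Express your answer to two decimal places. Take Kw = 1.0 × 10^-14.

pH = 2.34

CH3COOH ⇌ CH3COO- + H+
Ka = 10^(−4.72) = 1.91 × 10^-5
From the ICE table, Ka = [H+]²/(1.1 − [H+]) = 1.91 × 10^-5.
Neglecting [H+] in the denominator: [H+] = √(1.91 × 10^-5 × 1.1) = 4.58 × 10^-3 M
pH = −log(4.58 × 10^-3) = 2.34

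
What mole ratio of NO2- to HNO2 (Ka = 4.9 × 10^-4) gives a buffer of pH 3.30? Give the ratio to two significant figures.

pKa = -log(4.9 × 10^-4) = 3.310
pH = pKa + log(r) ⇒ log(r) = 3.30 − 3.310 = -0.010
r = [NO2-]/[HNO2] = 10^(-0.010) = 0.977

ratio = 0.98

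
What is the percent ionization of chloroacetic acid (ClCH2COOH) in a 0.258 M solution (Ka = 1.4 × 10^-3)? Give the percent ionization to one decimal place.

ClCH2COOH ⇌ ClCH2COO- + H+; let x = [H+] at equilibrium.
Ka = x²/(C₀ − x); solving the quadratic gives x = 1.83 × 10^-2 M.
% ionization = x/C₀ × 100% = 1.83 × 10^-2/0.258 × 100% = 7.1%

7.1%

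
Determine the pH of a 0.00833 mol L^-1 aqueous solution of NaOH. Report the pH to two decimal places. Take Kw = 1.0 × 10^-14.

NaOH is a strong base; [OH-] = 0.00833 M.
pOH = -log(0.00833) = 2.08
pH = 14.00 - 2.08 = 11.92

pH = 11.92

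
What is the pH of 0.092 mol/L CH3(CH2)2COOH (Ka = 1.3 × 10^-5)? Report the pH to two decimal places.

CH3(CH2)2COOH ⇌ CH3(CH2)2COO- + H+
From the ICE table, Ka = [H+]²/(0.092 − [H+]) = 1.3 × 10^-5.
Since Ka ≪ C₀, [H+] ≈ √(Ka·C₀) = 1.09 × 10^-3 M.
Check: 1.2% ionized — well under 5%, approximation valid.
pH = −log[H+] = −log(1.09 × 10^-3) = 2.96

pH = 2.96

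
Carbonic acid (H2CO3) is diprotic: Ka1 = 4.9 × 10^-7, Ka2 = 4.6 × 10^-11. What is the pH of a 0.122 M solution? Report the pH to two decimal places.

Since Ka1 ≫ Ka2, the first ionization dominates [H+].
Ka1 = x²/(0.122 − x) = 4.9 × 10^-7
x ≈ √(4.9 × 10^-7 × 0.122) = 2.44 × 10^-4 M
pH = −log(2.44 × 10^-4) = 3.61

pH = 3.61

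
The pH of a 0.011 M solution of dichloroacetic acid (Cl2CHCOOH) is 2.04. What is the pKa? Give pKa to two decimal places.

[H+] = 10^(-2.04) = 9.12 × 10^-3 M
At equilibrium [HA] = 0.011 − 9.12 × 10^-3 = 1.88 × 10^-3 M
Ka = [H+][A-]/[HA] = (9.12 × 10^-3)² / 1.88 × 10^-3 = 4.42 × 10^-2
pKa = -log(4.42 × 10^-2) = 1.35

pKa = 1.35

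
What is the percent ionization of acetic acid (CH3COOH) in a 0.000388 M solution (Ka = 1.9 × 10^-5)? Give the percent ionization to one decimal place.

CH3COOH ⇌ CH3COO- + H+; let x = [H+] at equilibrium.
Ka = x²/(C₀ − x); solving the quadratic gives x = 7.69 × 10^-5 M.
% ionization = x/C₀ × 100% = 7.69 × 10^-5/0.000388 × 100% = 19.8%

19.8%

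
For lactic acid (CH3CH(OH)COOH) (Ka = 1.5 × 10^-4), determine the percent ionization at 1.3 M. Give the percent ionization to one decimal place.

CH3CH(OH)COOH ⇌ CH3CH(OH)COO- + H+; let x = [H+] at equilibrium.
x ≈ √(Ka·C₀) = √(1.5 × 10^-4 × 1.3) = 1.40 × 10^-2 M
% ionization = x/C₀ × 100% = 1.40 × 10^-2/1.3 × 100% = 1.1%

1.1%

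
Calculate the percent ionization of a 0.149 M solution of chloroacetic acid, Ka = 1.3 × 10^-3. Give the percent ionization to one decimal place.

8.9%

ClCH2COOH ⇌ ClCH2COO- + H+; let x = [H+] at equilibrium.
Solve x² + 0.0013x − 0.000194 = 0 → x = 1.33 × 10^-2 M
% ionization = x/C₀ × 100% = 1.33 × 10^-2/0.149 × 100% = 8.9%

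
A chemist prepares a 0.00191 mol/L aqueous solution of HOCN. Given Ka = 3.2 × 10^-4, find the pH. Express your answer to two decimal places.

HOCN ⇌ OCN- + H+
Let x = [H+] at equilibrium. Ka = x²/(0.00191 − x).
x is not negligible relative to C₀; solve x² + 0.00032·x − 6.11e-07 = 0.
x = (−Ka + √(Ka² + 4·Ka·C₀))/2 = 6.38 × 10^-4 M
pH = −log(6.38 × 10^-4) = 3.20

pH = 3.20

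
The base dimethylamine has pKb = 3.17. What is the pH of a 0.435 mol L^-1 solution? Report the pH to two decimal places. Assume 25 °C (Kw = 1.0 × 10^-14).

(CH3)2NH + H2O ⇌ (CH3)2NH2+ + OH-
Kb = 10^(−3.17) = 6.76 × 10^-4
Let x = [OH-] at equilibrium. Kb = x²/(0.435 − x).
Neglecting x in the denominator: x = √(6.76 × 10^-4 × 0.435) = 1.71 × 10^-2 M
pOH = −log(1.71 × 10^-2) = 1.77; pH = 14.00 − 1.77 = 12.23

pH = 12.23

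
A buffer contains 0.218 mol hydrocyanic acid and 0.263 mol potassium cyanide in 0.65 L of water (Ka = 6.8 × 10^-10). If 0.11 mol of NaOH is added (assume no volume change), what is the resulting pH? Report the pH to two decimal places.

After neutralization: n(HCN) = 0.108 mol, n(CN-) = 0.373 mol.
pKa = −log(6.8 × 10^-10) = 9.167
pH = pKa + log([A⁻]/[HA]) = 9.167 + log(0.373/0.108) = 9.167 +0.538

pH = 9.71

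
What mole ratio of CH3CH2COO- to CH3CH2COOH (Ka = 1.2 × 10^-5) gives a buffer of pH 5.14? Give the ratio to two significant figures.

ratio = 1.7

pKa = -log(1.2 × 10^-5) = 4.921
pH = pKa + log(r) ⇒ log(r) = 5.14 − 4.921 = +0.219
r = [CH3CH2COO-]/[CH3CH2COOH] = 10^(+0.219) = 1.66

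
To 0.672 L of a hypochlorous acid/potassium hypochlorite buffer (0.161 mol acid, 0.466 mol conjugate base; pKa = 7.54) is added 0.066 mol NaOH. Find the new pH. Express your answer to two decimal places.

After neutralization: n(HOCl) = 0.095 mol, n(OCl-) = 0.532 mol.
Henderson–Hasselbalch with mole ratio 0.532/0.095: pH = 7.54 + (+0.748)

pH = 8.29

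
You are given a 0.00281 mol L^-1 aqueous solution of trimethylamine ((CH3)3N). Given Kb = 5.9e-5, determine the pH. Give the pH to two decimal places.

(CH3)3N + H2O ⇌ (CH3)3NH+ + OH-
From the ICE table, Kb = [OH-]²/(0.00281 − [OH-]) = 5.9 × 10^-5.
[OH-] is not negligible relative to C₀; solve [OH-]² + 5.9e-05·[OH-] − 1.66e-07 = 0.
[OH-] = [−5.9e-05 + √(5.9e-05² + 6.63e-07)]/2 = 3.79 × 10^-4 M
pOH = −log(3.79 × 10^-4) = 3.42; pH = 14.00 − 3.42 = 10.58

pH = 10.58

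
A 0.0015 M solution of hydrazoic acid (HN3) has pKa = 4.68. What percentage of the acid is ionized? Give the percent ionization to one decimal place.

HN3 ⇌ N3- + H+; let x = [H+] at equilibrium.
Ka = 10^(−4.68) = 2.09 × 10^-5
Solve x² + 2.09e-05x − 3.13e-08 = 0 → x = 1.67 × 10^-4 M
Fraction ionized = 1.67 × 10^-4 / 0.0015 = 0.1113 → 11.1%

11.1%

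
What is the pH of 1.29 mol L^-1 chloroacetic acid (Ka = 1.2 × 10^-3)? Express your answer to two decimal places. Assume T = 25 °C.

pH = 1.41

ClCH2COOH ⇌ ClCH2COO- + H+
Ka = [H+]²/(1.29 − [H+]) = 1.2 × 10^-3
Since Ka ≪ C₀, [H+] ≈ √(Ka·C₀) = 3.93 × 10^-2 M.
([H+]/C₀ = 3% < 5%, so the approximation holds.)
pH = −log(3.93 × 10^-2) = 1.41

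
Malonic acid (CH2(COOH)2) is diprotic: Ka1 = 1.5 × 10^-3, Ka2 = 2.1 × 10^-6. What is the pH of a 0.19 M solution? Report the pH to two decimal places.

pH = 1.79

Since Ka1 ≫ Ka2, the first ionization dominates [H+].
Ka1 = x²/(0.19 − x) = 1.5 × 10^-3
Solving the quadratic: x = (−Ka1 + √(Ka1² + 4·Ka1·C₀))/2 = 1.61 × 10^-2 M
pH = −log(1.61 × 10^-2) = 1.79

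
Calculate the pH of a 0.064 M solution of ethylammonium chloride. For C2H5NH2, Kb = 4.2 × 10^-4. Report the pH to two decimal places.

pH = 5.91

C2H5NH3+ is the conjugate acid of the weak base C2H5NH2.
Ka = Kw/Kb = 1.0×10^-14 / 4.2 × 10^-4 = 2.38 × 10^-11
From the ICE table, Ka = x²/(0.064 − x) = 2.38 × 10^-11.
Since Ka ≪ C₀, x ≈ √(Ka·C₀) = 1.23 × 10^-6 M.
pH = −log[H+] = −log(1.23 × 10^-6) = 5.91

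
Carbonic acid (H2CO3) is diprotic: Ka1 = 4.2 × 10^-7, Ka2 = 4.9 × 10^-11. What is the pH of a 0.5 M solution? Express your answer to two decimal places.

Since Ka1 ≫ Ka2, the first ionization dominates [H+].
Ka1 = x²/(0.5 − x) = 4.2 × 10^-7
x ≈ √(4.2 × 10^-7 × 0.5) = 4.58 × 10^-4 M
pH = −log(4.58 × 10^-4) = 3.34

pH = 3.34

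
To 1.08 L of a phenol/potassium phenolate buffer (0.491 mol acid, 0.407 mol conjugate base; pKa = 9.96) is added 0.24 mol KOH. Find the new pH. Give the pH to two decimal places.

After neutralization: n(C6H5OH) = 0.251 mol, n(C6H5O-) = 0.647 mol.
pH = pKa + log([A⁻]/[HA]) = 9.96 + log(0.647/0.251) = 9.96 +0.411

pH = 10.37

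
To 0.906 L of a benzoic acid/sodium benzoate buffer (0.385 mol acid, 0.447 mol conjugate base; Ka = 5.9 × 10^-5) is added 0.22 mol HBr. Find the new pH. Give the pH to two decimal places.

Added H+ converts C6H5COO- to C6H5COOH: C6H5COOH → 0.605 mol, C6H5COO- → 0.227 mol.
pKa = −log(5.9 × 10^-5) = 4.229
pH = pKa + log(n_C6H5COO-/n_C6H5COOH) = 4.229 + log(0.227/0.605) = 4.229 + (-0.426)

pH = 3.80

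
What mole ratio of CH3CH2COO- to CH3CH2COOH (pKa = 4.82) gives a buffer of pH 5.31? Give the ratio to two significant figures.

ratio = 3.1

pH = pKa + log(r) ⇒ log(r) = 5.31 − 4.82 = +0.49
r = [CH3CH2COO-]/[CH3CH2COOH] = 10^(+0.49) = 3.09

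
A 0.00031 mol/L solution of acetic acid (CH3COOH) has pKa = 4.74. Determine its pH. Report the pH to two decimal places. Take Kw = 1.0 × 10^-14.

CH3COOH ⇌ CH3COO- + H+
Ka = 10^(−4.74) = 1.82 × 10^-5
Ka = [H+]²/(0.00031 − [H+]) = 1.82 × 10^-5
The 5% rule fails; solving [H+]² + Ka·[H+] − Ka·C₀ = 0 exactly:
[H+] = [−1.82e-05 + √(1.82e-05² + 2.26e-08)]/2 = 6.66 × 10^-5 M
pH = −log[H+] = −log(6.66 × 10^-5) = 4.18

pH = 4.18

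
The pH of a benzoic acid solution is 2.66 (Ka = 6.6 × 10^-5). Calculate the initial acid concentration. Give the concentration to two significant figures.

[H+] = 10^(-2.66) = 2.19 × 10^-3 M = x
Ka = x²/(C₀ − x) ⇒ C₀ = x + x²/Ka
C₀ = 2.19 × 10^-3 + (2.19 × 10^-3)²/(6.6 × 10^-5) = 7.49 × 10^-2 M

C₀ = 7.5 × 10^-2 M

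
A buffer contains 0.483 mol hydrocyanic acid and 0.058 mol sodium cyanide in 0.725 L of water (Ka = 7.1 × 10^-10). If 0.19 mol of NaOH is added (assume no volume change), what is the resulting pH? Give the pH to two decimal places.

pH = 9.08

After neutralization: n(HCN) = 0.293 mol, n(CN-) = 0.248 mol.
pKa = −log(7.1 × 10^-10) = 9.149
Henderson–Hasselbalch with mole ratio 0.248/0.293: pH = 9.149 + (-0.072)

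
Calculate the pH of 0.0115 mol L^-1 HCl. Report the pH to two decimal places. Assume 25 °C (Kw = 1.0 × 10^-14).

HCl is a strong acid and dissociates completely, so [H+] = 0.0115 M.
pH = -log(0.0115) = 1.94

pH = 1.94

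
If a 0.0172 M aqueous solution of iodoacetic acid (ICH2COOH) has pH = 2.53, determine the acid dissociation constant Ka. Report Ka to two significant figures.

[H+] = 10^(-2.53) = 2.95 × 10^-3 M
At equilibrium [HA] = 0.0172 − 2.95 × 10^-3 = 1.43 × 10^-2 M
Ka = [H+][A-]/[HA] = (2.95 × 10^-3)² / 1.43 × 10^-2 = 6.1 × 10^-4

Ka = 6.1 × 10^-4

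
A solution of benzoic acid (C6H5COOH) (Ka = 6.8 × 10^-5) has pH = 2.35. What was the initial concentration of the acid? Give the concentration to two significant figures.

C₀ = 3.0 × 10^-1 M

[H+] = 10^(-2.35) = 4.47 × 10^-3 M = x
Ka = x²/(C₀ − x) ⇒ C₀ = x + x²/Ka
C₀ = 4.47 × 10^-3 + (4.47 × 10^-3)²/(6.8 × 10^-5) = 2.98 × 10^-1 M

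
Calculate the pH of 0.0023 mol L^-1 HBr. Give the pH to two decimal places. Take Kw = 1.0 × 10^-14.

pH = 2.64

HBr is a strong acid and dissociates completely, so [H+] = 0.0023 M.
pH = -log(0.0023) = 2.64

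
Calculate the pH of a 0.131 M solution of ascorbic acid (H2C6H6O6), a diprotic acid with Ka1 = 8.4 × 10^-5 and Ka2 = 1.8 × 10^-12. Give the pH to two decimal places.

pH = 2.48

Ka1 ≫ Ka2, so treat the first dissociation as the only significant source of H+.
Ka1 = x²/(0.131 − x) = 8.4 × 10^-5
x ≈ √(8.4 × 10^-5 × 0.131) = 3.32 × 10^-3 M
pH = −log(3.32 × 10^-3) = 2.48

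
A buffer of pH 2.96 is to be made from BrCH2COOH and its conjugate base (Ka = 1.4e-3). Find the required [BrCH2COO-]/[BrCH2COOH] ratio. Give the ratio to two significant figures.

ratio = 1.3

pKa = -log(1.4 × 10^-3) = 2.854
pH = pKa + log(r) ⇒ log(r) = 2.96 − 2.854 = +0.106
r = [BrCH2COO-]/[BrCH2COOH] = 10^(+0.106) = 1.28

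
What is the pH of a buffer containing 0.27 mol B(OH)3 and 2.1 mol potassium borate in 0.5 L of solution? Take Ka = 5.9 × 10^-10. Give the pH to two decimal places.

pKa = −log(5.9 × 10^-10) = 9.229
pH = pKa + log([A⁻]/[HA]) = 9.229 + log(2.1/0.27)
pH = 9.229 + (+0.891) = 10.12

pH = 10.12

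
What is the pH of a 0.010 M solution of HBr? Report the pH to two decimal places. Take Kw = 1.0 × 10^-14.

pH = 2.00

HBr is a strong acid and dissociates completely, so [H+] = 0.010 M.
pH = -log(0.01) = 2.00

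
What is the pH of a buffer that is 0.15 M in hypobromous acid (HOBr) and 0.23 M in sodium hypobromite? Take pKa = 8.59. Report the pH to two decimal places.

Henderson–Hasselbalch: pH = pKa + log([OBr-]/[HOBr]) = 8.59 + log(0.23/0.15)
pH = 8.59 + (+0.186) = 8.78

pH = 8.78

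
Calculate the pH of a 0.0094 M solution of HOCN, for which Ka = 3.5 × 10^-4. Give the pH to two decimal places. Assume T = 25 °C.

HOCN ⇌ OCN- + H+
Ka = x²/(0.0094 − x) = 3.5 × 10^-4
x is not negligible relative to C₀; solve x² + 0.00035·x − 3.29e-06 = 0.
x = (−Ka + √(Ka² + 4·Ka·C₀))/2 = 1.65 × 10^-3 M
pH = −log(1.65 × 10^-3) = 2.78

pH = 2.78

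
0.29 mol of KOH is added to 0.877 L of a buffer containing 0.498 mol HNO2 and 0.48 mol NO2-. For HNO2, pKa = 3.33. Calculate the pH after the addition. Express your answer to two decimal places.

pH = 3.90

OH- converts HNO2 to NO2-: HNO2 → 0.208 mol, NO2- → 0.77 mol.
pH = pKa + log(n_NO2-/n_HNO2) = 3.33 + log(0.77/0.208) = 3.33 + (+0.568)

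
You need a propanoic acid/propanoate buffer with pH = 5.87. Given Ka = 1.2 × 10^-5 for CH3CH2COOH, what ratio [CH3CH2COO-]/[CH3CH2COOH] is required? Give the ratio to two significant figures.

ratio = 8.9

pKa = -log(1.2 × 10^-5) = 4.921
pH = pKa + log(r) ⇒ log(r) = 5.87 − 4.921 = +0.949
r = [CH3CH2COO-]/[CH3CH2COOH] = 10^(+0.949) = 8.89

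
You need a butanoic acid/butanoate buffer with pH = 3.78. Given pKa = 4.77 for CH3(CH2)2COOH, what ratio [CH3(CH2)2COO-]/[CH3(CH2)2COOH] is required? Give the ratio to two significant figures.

pH = pKa + log(r) ⇒ log(r) = 3.78 − 4.77 = -0.99
r = [CH3(CH2)2COO-]/[CH3(CH2)2COOH] = 10^(-0.99) = 0.102

ratio = 0.10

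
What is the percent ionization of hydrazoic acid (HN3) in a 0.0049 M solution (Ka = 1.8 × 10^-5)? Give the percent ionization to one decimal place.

HN3 ⇌ N3- + H+; let x = [H+] at equilibrium.
Ka = x²/(C₀ − x); solving the quadratic gives x = 2.88 × 10^-4 M.
% ionization = x/C₀ × 100% = 2.88 × 10^-4/0.0049 × 100% = 5.9%

5.9%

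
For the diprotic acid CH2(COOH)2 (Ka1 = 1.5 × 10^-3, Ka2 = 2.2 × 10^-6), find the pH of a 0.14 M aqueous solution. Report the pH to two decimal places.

pH = 1.86

Since Ka1 ≫ Ka2, the first ionization dominates [H+].
Ka1 = x²/(0.14 − x) = 1.5 × 10^-3
Solving the quadratic: x = (−Ka1 + √(Ka1² + 4·Ka1·C₀))/2 = 1.38 × 10^-2 M
pH = −log(1.38 × 10^-2) = 1.86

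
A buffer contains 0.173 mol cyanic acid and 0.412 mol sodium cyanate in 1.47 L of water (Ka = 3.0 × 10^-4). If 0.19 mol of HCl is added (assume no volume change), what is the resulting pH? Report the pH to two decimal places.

pH = 3.31

Added H+ converts OCN- to HOCN: HOCN → 0.363 mol, OCN- → 0.222 mol.
pKa = −log(3.0 × 10^-4) = 3.523
Henderson–Hasselbalch with mole ratio 0.222/0.363: pH = 3.523 + (-0.214)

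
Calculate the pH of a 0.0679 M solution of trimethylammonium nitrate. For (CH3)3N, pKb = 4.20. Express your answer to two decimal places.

pH = 5.48

(CH3)3NH+ is the conjugate acid of the weak base (CH3)3N.
Kb = 10^(−4.20) = 6.31 × 10^-5
Ka = Kw/Kb = 1.0×10^-14 / 6.31 × 10^-5 = 1.58 × 10^-10
Ka = [H+]²/(0.0679 − [H+]) = 1.58 × 10^-10
Assume [H+] ≪ 0.0679: [H+] ≈ √(1.58 × 10^-10 × 0.0679) = 3.28 × 10^-6 M
pH = −log[H+] = −log(3.28 × 10^-6) = 5.48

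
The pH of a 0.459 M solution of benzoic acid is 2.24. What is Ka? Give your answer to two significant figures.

[H+] = 10^(-2.24) = 5.75 × 10^-3 M
At equilibrium [HA] = 0.459 − 5.75 × 10^-3 = 4.53 × 10^-1 M
Ka = [H+][A-]/[HA] = (5.75 × 10^-3)² / 4.53 × 10^-1 = 7.3 × 10^-5

Ka = 7.3 × 10^-5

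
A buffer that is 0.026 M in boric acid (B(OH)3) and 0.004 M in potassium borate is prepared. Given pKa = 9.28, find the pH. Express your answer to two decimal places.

pH = pKa + log([A⁻]/[HA]) = 9.28 + log(0.004/0.026)
pH = 9.28 + (-0.813) = 8.47

pH = 8.47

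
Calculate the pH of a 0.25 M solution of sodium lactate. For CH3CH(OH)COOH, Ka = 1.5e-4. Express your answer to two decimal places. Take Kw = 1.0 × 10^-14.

pH = 8.61

CH3CH(OH)COO- is the conjugate base of the weak acid CH3CH(OH)COOH.
Kb = Kw/Ka = 1.0×10^-14 / 1.5 × 10^-4 = 6.67 × 10^-11
Kb = x²/(0.25 − x) = 6.67 × 10^-11
Assume x ≪ 0.25: x ≈ √(6.67 × 10^-11 × 0.25) = 4.08 × 10^-6 M
Check: 0.0016% ionized — well under 5%, approximation valid.
pOH = −log(4.08 × 10^-6) = 5.39; pH = 14.00 − 5.39 = 8.61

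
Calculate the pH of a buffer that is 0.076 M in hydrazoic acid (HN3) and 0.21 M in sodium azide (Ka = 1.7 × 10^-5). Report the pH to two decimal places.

pKa = −log(1.7 × 10^-5) = 4.770
Using pH = pKa + log([base]/[acid]) with [base]/[acid] = 0.21/0.076:
pH = 4.770 + (+0.441) = 5.21

pH = 5.21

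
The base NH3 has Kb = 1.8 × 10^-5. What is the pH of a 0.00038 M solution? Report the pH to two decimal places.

pH = 9.87

NH3 + H2O ⇌ NH4+ + OH-
From the ICE table, Kb = [OH-]²/(0.00038 − [OH-]) = 1.8 × 10^-5.
The 5% rule fails; solving [OH-]² + Kb·[OH-] − Kb·C₀ = 0 exactly:
[OH-] = [−1.8e-05 + √(1.8e-05² + 2.74e-08)]/2 = 7.42 × 10^-5 M
pOH = 4.13, so pH = 14.00 − pOH = 9.87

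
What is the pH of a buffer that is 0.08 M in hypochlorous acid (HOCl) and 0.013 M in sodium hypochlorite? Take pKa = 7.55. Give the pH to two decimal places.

Henderson–Hasselbalch: pH = pKa + log([OCl-]/[HOCl]) = 7.55 + log(0.013/0.08)
pH = 7.55 + (-0.789) = 6.76

pH = 6.76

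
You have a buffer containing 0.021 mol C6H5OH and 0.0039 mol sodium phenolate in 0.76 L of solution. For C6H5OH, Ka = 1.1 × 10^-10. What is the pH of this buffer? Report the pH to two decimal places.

pH = 9.23

pKa = −log(1.1 × 10^-10) = 9.959
pH = pKa + log([A⁻]/[HA]) = 9.959 + log(0.0039/0.021)
pH = 9.959 + (-0.731) = 9.23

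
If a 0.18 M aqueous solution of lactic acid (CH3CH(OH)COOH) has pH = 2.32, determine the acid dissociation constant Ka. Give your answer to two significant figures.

Ka = 1.3 × 10^-4

[H+] = 10^(-2.32) = 4.79 × 10^-3 M
At equilibrium [HA] = 0.18 − 4.79 × 10^-3 = 1.75 × 10^-1 M
Ka = [H+][A-]/[HA] = (4.79 × 10^-3)² / 1.75 × 10^-1 = 1.3 × 10^-4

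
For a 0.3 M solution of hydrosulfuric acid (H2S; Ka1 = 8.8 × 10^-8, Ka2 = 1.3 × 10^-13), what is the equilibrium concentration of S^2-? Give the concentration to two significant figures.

First ionization gives [H+] ≈ [HS-] = 1.62 × 10^-4 M.
Second step: Ka2 = [H+][S^2-]/[HS-] ≈ [S^2-] (since [H+] ≈ [HS-]).
So [S^2-] ≈ Ka2.

1.3 × 10^-13 M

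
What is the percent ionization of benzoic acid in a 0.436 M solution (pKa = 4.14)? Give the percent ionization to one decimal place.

C6H5COOH ⇌ C6H5COO- + H+; let x = [H+] at equilibrium.
Ka = 10^(−4.14) = 7.24 × 10^-5
x ≈ √(Ka·C₀) = √(7.24 × 10^-5 × 0.436) = 5.62 × 10^-3 M
Fraction ionized = 5.62 × 10^-3 / 0.436 = 0.0129 → 1.3%

1.3%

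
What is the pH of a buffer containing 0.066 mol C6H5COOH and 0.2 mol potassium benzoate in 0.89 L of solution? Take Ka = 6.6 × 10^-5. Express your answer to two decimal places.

pKa = −log(6.6 × 10^-5) = 4.180
Using pH = pKa + log([base]/[acid]) with [base]/[acid] = 0.2/0.066:
pH = 4.180 + (+0.481) = 4.66

pH = 4.66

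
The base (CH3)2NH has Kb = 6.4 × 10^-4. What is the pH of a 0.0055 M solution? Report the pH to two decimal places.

pH = 11.20

(CH3)2NH + H2O ⇌ (CH3)2NH2+ + OH-
From the ICE table, Kb = [OH-]²/(0.0055 − [OH-]) = 6.4 × 10^-4.
[OH-] is not negligible relative to C₀; solve [OH-]² + 0.00064·[OH-] − 3.52e-06 = 0.
[OH-] = (−Kb + √(Kb² + 4·Kb·C₀))/2 = 1.58 × 10^-3 M
pOH = 2.80, so pH = 14.00 − pOH = 11.20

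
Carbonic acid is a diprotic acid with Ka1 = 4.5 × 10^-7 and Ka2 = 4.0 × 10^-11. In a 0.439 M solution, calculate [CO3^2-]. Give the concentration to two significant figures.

4.0 × 10^-11 M

First ionization gives [H+] ≈ [HCO3-] = 4.44 × 10^-4 M.
Second step: Ka2 = [H+][CO3^2-]/[HCO3-] ≈ [CO3^2-] (since [H+] ≈ [HCO3-]).
So [CO3^2-] ≈ Ka2.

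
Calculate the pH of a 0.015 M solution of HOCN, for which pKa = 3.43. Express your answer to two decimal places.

HOCN ⇌ OCN- + H+
Ka = 10^(−3.43) = 3.72 × 10^-4
From the ICE table, Ka = [H+]²/(0.015 − [H+]) = 3.72 × 10^-4.
The 5% rule fails; solving [H+]² + Ka·[H+] − Ka·C₀ = 0 exactly:
[H+] = [−0.000372 + √(0.000372² + 2.23e-05)]/2 = 2.18 × 10^-3 M
pH = −log(2.18 × 10^-3) = 2.66

pH = 2.66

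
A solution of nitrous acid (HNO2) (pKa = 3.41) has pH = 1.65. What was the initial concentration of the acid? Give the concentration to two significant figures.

[H+] = 10^(-1.65) = 2.24 × 10^-2 M = x
Ka = 10^(−3.41) = 3.89 × 10^-4
Ka = x²/(C₀ − x) ⇒ C₀ = x + x²/Ka
C₀ = 2.24 × 10^-2 + (2.24 × 10^-2)²/(3.89 × 10^-4) = 1.31 M

C₀ = 1.3 M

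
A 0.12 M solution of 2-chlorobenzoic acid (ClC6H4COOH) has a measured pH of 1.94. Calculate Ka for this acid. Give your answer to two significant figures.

Ka = 1.2 × 10^-3

[H+] = 10^(-1.94) = 1.15 × 10^-2 M
At equilibrium [HA] = 0.12 − 1.15 × 10^-2 = 1.08 × 10^-1 M
Ka = [H+][A-]/[HA] = (1.15 × 10^-2)² / 1.08 × 10^-1 = 1.2 × 10^-3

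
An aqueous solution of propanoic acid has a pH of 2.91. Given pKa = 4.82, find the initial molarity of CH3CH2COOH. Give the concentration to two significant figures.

C₀ = 1.0 × 10^-1 M

[H+] = 10^(-2.91) = 1.23 × 10^-3 M = x
Ka = 10^(−4.82) = 1.51 × 10^-5
Ka = x²/(C₀ − x) ⇒ C₀ = x + x²/Ka
C₀ = 1.23 × 10^-3 + (1.23 × 10^-3)²/(1.51 × 10^-5) = 1.01 × 10^-1 M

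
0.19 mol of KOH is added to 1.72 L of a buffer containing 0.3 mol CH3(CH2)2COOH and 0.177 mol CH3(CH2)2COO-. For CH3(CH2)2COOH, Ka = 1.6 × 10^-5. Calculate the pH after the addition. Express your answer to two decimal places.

pH = 5.32

After neutralization: n(CH3(CH2)2COOH) = 0.11 mol, n(CH3(CH2)2COO-) = 0.367 mol.
pKa = −log(1.6 × 10^-5) = 4.796
Henderson–Hasselbalch with mole ratio 0.367/0.11: pH = 4.796 + (+0.523)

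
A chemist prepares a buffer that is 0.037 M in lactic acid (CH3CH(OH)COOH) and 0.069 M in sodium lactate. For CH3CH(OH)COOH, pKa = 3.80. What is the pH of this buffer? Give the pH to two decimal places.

pH = 4.07

Henderson–Hasselbalch: pH = pKa + log([CH3CH(OH)COO-]/[CH3CH(OH)COOH]) = 3.80 + log(0.069/0.037)
pH = 3.80 + (+0.271) = 4.07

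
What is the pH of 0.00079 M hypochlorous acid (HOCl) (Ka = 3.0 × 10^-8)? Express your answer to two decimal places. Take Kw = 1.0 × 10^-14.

HOCl ⇌ OCl- + H+
From the ICE table, Ka = [H+]²/(0.00079 − [H+]) = 3.0 × 10^-8.
Neglecting [H+] in the denominator: [H+] = √(3.0 × 10^-8 × 0.00079) = 4.87 × 10^-6 M
([H+]/C₀ = 0.62% < 5%, so the approximation holds.)
pH = −log[H+] = −log(4.87 × 10^-6) = 5.31

pH = 5.31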